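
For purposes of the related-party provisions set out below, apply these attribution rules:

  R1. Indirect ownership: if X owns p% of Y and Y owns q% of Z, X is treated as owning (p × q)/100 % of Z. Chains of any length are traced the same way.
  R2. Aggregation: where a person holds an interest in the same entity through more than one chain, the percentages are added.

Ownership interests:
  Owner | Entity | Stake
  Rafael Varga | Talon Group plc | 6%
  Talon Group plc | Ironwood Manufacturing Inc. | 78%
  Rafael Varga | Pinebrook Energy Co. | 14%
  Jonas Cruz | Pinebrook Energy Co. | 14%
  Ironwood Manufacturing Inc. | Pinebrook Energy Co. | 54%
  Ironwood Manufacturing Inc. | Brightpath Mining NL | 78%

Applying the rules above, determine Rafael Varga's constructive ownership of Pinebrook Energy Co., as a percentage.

Chain via Talon Group plc → Ironwood Manufacturing Inc. (R1): 6% × 78% × 54% = 2.5272% of Pinebrook Energy Co.
Direct interest in Pinebrook Energy Co: 14%.
Aggregating (R2): 2.5272% + 14% = 16.5272%.

16.5272%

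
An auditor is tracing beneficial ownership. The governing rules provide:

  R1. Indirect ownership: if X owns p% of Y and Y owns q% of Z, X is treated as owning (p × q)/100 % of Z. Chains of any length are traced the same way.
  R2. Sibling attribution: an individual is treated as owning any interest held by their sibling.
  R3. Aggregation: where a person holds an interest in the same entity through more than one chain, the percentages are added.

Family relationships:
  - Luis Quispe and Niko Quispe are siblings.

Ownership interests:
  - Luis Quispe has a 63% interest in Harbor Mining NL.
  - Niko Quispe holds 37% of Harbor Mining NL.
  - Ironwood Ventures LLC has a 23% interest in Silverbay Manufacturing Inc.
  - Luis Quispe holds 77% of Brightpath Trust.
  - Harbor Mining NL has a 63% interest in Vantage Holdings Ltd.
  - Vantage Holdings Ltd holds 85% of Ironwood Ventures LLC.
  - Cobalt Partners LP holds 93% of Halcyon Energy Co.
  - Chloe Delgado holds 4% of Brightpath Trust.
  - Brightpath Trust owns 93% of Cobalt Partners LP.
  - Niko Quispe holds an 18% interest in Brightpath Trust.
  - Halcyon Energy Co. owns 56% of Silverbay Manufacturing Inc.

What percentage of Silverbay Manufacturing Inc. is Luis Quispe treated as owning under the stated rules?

58.32918%

By sibling attribution (R2), Luis Quispe is treated as also owning Niko Quispe's interest in Harbor Mining NL, giving 63% + 37% = 100%.
By sibling attribution (R2), Luis Quispe is treated as also owning Niko Quispe's interest in Brightpath Trust, giving 77% + 18% = 95%.
Chain via Harbor Mining NL → Vantage Holdings Ltd → Ironwood Ventures LLC (R1): 100% × 63% × 85% × 23% = 12.3165% of Silverbay Manufacturing Inc.
Chain via Brightpath Trust → Cobalt Partners LP → Halcyon Energy Co. (R1): 95% × 93% × 93% × 56% = 46.01268% of Silverbay Manufacturing Inc.
Aggregating (R3): 12.3165% + 46.01268% = 58.32918%.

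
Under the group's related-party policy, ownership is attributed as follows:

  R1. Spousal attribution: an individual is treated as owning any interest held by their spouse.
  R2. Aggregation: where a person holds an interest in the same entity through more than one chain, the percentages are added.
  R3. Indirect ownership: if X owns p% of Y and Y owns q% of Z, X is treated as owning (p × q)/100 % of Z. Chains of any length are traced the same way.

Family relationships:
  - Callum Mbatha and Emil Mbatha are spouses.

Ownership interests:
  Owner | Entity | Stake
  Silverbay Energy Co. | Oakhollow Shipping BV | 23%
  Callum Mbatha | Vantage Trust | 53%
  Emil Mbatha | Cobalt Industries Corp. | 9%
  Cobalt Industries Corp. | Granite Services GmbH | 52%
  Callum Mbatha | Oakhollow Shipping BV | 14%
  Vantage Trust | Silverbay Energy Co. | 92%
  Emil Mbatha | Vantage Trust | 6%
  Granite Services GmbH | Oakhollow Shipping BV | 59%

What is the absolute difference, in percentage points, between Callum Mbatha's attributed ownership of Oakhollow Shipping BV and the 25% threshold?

By spousal attribution (R1), Callum Mbatha is treated as also owning Emil Mbatha's interest in Vantage Trust, giving 53% + 6% = 59%.
By spousal attribution (R1), Callum Mbatha is treated as owning Emil Mbatha's 9% interest in Cobalt Industries Corp.
Chain via Vantage Trust → Silverbay Energy Co. (R3): 59% × 92% × 23% = 12.4844% of Oakhollow Shipping BV.
Direct interest in Oakhollow Shipping BV: 14%.
Chain via Cobalt Industries Corp. → Granite Services GmbH (R3): 9% × 52% × 59% = 2.7612% of Oakhollow Shipping BV.
Aggregating (R2): 12.4844% + 14% + 2.7612% = 29.2456%.
29.2456% exceeds the 25% threshold by 4.2456 percentage points.

4.2456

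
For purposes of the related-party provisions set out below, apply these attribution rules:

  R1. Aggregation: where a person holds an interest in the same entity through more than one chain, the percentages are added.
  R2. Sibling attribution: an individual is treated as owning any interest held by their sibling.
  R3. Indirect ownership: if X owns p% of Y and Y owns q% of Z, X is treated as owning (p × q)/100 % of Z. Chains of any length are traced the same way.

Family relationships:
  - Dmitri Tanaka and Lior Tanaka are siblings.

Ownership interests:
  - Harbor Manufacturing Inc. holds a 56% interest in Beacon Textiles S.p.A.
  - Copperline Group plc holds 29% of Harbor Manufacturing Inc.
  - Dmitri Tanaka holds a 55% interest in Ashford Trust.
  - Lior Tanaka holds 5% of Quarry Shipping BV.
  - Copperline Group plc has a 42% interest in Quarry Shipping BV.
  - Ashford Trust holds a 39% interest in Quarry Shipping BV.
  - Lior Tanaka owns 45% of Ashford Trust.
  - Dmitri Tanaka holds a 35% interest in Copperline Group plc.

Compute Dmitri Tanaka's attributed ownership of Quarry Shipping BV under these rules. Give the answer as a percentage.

By sibling attribution (R2), Dmitri Tanaka is treated as also owning Lior Tanaka's interest in Ashford Trust, giving 55% + 45% = 100%.
By sibling attribution (R2), Dmitri Tanaka is treated as owning Lior Tanaka's 5% interest in Quarry Shipping BV.
Chain via Copperline Group plc (R3): 35% × 42% = 14.7% of Quarry Shipping BV.
Chain via Ashford Trust (R3): 100% × 39% = 39% of Quarry Shipping BV.
Direct interest in Quarry Shipping BV: 5%.
Aggregating (R1): 14.7% + 39% + 5% = 58.7%.

58.7%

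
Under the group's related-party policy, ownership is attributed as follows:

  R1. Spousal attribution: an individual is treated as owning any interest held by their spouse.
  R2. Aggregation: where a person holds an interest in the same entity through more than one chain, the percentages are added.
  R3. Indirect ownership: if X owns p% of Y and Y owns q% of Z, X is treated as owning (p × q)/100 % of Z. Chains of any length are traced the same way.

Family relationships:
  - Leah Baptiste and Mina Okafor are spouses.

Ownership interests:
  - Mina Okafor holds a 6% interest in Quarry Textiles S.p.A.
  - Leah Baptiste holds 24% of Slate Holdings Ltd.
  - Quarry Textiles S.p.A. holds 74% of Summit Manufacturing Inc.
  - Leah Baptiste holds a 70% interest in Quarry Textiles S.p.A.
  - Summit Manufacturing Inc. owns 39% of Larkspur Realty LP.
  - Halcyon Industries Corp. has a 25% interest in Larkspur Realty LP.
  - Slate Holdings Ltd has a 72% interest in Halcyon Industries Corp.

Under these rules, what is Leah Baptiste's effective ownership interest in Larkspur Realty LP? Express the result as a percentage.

26.2536%

By spousal attribution (R1), Leah Baptiste is treated as also owning Mina Okafor's interest in Quarry Textiles S.p.A, giving 70% + 6% = 76%.
Chain via Slate Holdings Ltd → Halcyon Industries Corp. (R3): 24% × 72% × 25% = 4.32% of Larkspur Realty LP.
Chain via Quarry Textiles S.p.A. → Summit Manufacturing Inc. (R3): 76% × 74% × 39% = 21.9336% of Larkspur Realty LP.
Aggregating (R2): 4.32% + 21.9336% = 26.2536%.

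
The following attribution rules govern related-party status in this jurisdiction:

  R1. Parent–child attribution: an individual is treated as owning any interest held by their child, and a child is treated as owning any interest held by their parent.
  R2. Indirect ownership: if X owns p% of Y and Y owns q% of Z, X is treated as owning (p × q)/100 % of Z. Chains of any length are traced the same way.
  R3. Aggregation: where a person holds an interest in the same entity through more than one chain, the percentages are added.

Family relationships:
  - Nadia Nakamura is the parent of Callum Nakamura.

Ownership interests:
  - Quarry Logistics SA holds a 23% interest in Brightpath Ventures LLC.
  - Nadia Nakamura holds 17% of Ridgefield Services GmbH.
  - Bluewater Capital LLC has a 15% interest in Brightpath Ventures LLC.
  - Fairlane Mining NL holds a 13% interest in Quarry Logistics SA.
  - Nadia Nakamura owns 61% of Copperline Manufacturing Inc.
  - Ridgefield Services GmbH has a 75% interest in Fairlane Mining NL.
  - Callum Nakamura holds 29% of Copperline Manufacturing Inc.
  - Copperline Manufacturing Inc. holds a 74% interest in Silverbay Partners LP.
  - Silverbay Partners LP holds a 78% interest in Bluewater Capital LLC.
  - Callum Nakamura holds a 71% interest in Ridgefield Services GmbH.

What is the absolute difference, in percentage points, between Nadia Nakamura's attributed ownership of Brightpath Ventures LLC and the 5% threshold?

4.7656

By parent–child attribution (R1), Nadia Nakamura is treated as also owning Callum Nakamura's interest in Ridgefield Services GmbH, giving 17% + 71% = 88%.
By parent–child attribution (R1), Nadia Nakamura is treated as also owning Callum Nakamura's interest in Copperline Manufacturing Inc, giving 61% + 29% = 90%.
Chain via Ridgefield Services GmbH → Fairlane Mining NL → Quarry Logistics SA (R2): 88% × 75% × 13% × 23% = 1.9734% of Brightpath Ventures LLC.
Chain via Copperline Manufacturing Inc. → Silverbay Partners LP → Bluewater Capital LLC (R2): 90% × 74% × 78% × 15% = 7.7922% of Brightpath Ventures LLC.
Aggregating (R3): 1.9734% + 7.7922% = 9.7656%.
9.7656% exceeds the 5% threshold by 4.7656 percentage points.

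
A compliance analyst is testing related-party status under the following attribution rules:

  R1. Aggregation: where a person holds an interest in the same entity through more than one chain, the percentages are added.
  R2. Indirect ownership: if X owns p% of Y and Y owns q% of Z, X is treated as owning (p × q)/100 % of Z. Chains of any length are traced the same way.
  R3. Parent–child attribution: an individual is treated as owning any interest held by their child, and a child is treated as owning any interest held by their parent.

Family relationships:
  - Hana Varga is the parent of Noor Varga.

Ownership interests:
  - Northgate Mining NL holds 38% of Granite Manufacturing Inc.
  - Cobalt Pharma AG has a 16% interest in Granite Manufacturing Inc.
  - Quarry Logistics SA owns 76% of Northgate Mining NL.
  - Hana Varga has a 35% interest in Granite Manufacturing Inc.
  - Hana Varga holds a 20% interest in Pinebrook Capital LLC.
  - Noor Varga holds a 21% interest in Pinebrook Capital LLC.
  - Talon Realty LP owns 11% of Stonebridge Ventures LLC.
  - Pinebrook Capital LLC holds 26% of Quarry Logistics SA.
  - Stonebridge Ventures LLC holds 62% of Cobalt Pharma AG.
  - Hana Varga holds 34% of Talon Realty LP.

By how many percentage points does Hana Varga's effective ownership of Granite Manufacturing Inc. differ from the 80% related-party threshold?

41.550384

By parent–child attribution (R3), Hana Varga is treated as also owning Noor Varga's interest in Pinebrook Capital LLC, giving 20% + 21% = 41%.
Chain via Talon Realty LP → Stonebridge Ventures LLC → Cobalt Pharma AG (R2): 34% × 11% × 62% × 16% = 0.371008% of Granite Manufacturing Inc.
Chain via Pinebrook Capital LLC → Quarry Logistics SA → Northgate Mining NL (R2): 41% × 26% × 76% × 38% = 3.078608% of Granite Manufacturing Inc.
Direct interest in Granite Manufacturing Inc: 35%.
Aggregating (R1): 0.371008% + 3.078608% + 35% = 38.449616%.
38.449616% falls short of the 80% threshold by 41.550384 percentage points.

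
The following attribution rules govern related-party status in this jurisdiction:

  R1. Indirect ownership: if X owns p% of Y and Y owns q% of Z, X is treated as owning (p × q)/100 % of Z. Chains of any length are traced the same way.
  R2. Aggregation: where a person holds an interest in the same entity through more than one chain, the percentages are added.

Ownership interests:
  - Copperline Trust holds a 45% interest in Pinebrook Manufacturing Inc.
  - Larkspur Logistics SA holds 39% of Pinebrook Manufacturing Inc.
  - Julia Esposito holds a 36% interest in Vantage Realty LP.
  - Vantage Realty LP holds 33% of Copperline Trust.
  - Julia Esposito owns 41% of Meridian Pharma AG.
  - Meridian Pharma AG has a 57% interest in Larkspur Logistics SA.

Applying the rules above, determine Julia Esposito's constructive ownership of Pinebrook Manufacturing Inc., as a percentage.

Chain via Vantage Realty LP → Copperline Trust (R1): 36% × 33% × 45% = 5.346% of Pinebrook Manufacturing Inc.
Chain via Meridian Pharma AG → Larkspur Logistics SA (R1): 41% × 57% × 39% = 9.1143% of Pinebrook Manufacturing Inc.
Aggregating (R2): 5.346% + 9.1143% = 14.4603%.

14.4603%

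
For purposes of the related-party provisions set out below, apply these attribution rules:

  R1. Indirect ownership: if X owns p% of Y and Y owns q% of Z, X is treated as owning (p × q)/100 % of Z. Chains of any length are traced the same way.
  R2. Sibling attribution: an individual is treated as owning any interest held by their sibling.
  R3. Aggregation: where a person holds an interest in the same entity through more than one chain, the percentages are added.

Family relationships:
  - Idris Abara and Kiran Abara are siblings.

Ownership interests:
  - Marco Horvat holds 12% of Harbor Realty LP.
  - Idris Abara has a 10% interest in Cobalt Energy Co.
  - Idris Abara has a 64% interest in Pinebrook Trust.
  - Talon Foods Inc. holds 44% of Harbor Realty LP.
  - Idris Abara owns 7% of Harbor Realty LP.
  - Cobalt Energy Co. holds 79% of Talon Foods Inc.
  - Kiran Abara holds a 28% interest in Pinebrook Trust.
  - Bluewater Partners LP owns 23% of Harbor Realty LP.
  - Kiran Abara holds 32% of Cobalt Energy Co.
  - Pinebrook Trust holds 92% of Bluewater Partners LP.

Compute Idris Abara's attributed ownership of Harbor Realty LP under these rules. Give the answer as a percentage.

41.0664%

By sibling attribution (R2), Idris Abara is treated as also owning Kiran Abara's interest in Cobalt Energy Co, giving 10% + 32% = 42%.
By sibling attribution (R2), Idris Abara is treated as also owning Kiran Abara's interest in Pinebrook Trust, giving 64% + 28% = 92%.
Chain via Cobalt Energy Co. → Talon Foods Inc. (R1): 42% × 79% × 44% = 14.5992% of Harbor Realty LP.
Chain via Pinebrook Trust → Bluewater Partners LP (R1): 92% × 92% × 23% = 19.4672% of Harbor Realty LP.
Direct interest in Harbor Realty LP: 7%.
Aggregating (R3): 14.5992% + 19.4672% + 7% = 41.0664%.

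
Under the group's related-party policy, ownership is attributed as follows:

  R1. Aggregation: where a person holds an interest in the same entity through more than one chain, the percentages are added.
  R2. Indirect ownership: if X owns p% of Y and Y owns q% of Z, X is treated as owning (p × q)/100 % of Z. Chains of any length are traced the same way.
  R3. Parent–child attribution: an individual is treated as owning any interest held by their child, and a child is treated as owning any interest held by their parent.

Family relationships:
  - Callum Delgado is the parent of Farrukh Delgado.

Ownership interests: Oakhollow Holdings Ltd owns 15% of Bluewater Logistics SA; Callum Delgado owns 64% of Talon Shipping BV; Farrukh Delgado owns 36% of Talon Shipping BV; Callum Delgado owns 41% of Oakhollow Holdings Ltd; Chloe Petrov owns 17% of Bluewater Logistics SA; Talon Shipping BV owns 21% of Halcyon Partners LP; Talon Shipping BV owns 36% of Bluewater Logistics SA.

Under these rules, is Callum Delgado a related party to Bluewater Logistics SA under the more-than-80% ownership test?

By parent–child attribution (R3), Callum Delgado is treated as also owning Farrukh Delgado's interest in Talon Shipping BV, giving 64% + 36% = 100%.
Chain via Oakhollow Holdings Ltd (R2): 41% × 15% = 6.15% of Bluewater Logistics SA.
Chain via Talon Shipping BV (R2): 100% × 36% = 36% of Bluewater Logistics SA.
Aggregating (R1): 6.15% + 36% = 42.15%.
42.15% does not exceed the 80% threshold, so Callum is not a related party to Bluewater Logistics SA.

No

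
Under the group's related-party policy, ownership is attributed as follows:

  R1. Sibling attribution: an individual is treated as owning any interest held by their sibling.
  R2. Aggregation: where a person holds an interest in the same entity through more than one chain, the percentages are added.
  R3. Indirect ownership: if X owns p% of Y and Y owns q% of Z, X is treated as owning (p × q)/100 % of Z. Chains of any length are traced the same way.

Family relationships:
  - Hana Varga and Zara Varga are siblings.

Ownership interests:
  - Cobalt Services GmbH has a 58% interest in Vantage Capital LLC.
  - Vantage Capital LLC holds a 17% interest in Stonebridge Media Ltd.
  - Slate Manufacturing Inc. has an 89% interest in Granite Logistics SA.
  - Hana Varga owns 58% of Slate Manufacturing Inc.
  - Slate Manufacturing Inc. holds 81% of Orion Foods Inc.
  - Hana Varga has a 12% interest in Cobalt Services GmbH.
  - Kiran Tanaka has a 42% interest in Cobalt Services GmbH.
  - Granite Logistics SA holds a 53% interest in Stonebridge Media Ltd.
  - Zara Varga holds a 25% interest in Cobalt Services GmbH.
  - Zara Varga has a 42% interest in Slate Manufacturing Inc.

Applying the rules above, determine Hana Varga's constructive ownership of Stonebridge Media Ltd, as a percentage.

By sibling attribution (R1), Hana Varga is treated as also owning Zara Varga's interest in Slate Manufacturing Inc, giving 58% + 42% = 100%.
By sibling attribution (R1), Hana Varga is treated as also owning Zara Varga's interest in Cobalt Services GmbH, giving 12% + 25% = 37%.
Chain via Slate Manufacturing Inc. → Granite Logistics SA (R3): 100% × 89% × 53% = 47.17% of Stonebridge Media Ltd.
Chain via Cobalt Services GmbH → Vantage Capital LLC (R3): 37% × 58% × 17% = 3.6482% of Stonebridge Media Ltd.
Aggregating (R2): 47.17% + 3.6482% = 50.8182%.

50.8182%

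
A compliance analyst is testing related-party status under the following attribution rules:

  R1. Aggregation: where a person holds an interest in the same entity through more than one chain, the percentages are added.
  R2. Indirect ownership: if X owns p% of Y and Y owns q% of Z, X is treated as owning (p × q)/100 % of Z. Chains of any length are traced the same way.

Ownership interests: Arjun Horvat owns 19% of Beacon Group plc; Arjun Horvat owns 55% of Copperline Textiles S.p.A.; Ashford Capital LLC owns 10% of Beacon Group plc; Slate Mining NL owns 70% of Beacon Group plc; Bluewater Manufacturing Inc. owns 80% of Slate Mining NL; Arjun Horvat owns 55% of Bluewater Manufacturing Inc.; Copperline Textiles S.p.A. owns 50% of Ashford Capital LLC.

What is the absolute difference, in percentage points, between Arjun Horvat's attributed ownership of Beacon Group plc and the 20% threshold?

Chain via Bluewater Manufacturing Inc. → Slate Mining NL (R2): 55% × 80% × 70% = 30.8% of Beacon Group plc.
Chain via Copperline Textiles S.p.A. → Ashford Capital LLC (R2): 55% × 50% × 10% = 2.75% of Beacon Group plc.
Direct interest in Beacon Group plc: 19%.
Aggregating (R1): 30.8% + 2.75% + 19% = 52.55%.
52.55% exceeds the 20% threshold by 32.55 percentage points.

32.55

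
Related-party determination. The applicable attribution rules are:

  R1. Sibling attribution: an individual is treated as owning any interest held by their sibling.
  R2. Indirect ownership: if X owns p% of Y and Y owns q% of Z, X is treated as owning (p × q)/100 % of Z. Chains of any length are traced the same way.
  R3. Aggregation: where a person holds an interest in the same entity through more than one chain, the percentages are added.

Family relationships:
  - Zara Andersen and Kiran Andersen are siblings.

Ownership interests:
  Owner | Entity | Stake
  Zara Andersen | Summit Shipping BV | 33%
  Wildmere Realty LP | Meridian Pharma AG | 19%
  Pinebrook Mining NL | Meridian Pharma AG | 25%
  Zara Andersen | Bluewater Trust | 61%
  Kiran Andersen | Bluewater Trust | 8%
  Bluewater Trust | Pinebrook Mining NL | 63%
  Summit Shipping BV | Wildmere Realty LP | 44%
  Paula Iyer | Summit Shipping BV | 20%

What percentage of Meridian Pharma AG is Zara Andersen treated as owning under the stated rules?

13.6263%

By sibling attribution (R1), Zara Andersen is treated as also owning Kiran Andersen's interest in Bluewater Trust, giving 61% + 8% = 69%.
Chain via Summit Shipping BV → Wildmere Realty LP (R2): 33% × 44% × 19% = 2.7588% of Meridian Pharma AG.
Chain via Bluewater Trust → Pinebrook Mining NL (R2): 69% × 63% × 25% = 10.8675% of Meridian Pharma AG.
Aggregating (R3): 2.7588% + 10.8675% = 13.6263%.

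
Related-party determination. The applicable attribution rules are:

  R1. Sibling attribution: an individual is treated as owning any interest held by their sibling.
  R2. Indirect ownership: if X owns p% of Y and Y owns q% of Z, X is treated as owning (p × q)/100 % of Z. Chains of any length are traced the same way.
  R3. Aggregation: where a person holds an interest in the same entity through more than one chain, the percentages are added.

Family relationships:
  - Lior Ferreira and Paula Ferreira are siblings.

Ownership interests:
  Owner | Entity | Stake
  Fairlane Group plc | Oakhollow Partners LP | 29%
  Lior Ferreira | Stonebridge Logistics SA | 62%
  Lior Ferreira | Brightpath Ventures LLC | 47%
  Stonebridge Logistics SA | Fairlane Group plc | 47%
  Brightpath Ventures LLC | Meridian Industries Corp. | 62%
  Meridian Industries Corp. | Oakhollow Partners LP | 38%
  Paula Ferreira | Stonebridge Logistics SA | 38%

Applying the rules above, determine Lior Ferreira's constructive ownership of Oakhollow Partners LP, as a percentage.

24.7032%

By sibling attribution (R1), Lior Ferreira is treated as also owning Paula Ferreira's interest in Stonebridge Logistics SA, giving 62% + 38% = 100%.
Chain via Brightpath Ventures LLC → Meridian Industries Corp. (R2): 47% × 62% × 38% = 11.0732% of Oakhollow Partners LP.
Chain via Stonebridge Logistics SA → Fairlane Group plc (R2): 100% × 47% × 29% = 13.63% of Oakhollow Partners LP.
Aggregating (R3): 11.0732% + 13.63% = 24.7032%.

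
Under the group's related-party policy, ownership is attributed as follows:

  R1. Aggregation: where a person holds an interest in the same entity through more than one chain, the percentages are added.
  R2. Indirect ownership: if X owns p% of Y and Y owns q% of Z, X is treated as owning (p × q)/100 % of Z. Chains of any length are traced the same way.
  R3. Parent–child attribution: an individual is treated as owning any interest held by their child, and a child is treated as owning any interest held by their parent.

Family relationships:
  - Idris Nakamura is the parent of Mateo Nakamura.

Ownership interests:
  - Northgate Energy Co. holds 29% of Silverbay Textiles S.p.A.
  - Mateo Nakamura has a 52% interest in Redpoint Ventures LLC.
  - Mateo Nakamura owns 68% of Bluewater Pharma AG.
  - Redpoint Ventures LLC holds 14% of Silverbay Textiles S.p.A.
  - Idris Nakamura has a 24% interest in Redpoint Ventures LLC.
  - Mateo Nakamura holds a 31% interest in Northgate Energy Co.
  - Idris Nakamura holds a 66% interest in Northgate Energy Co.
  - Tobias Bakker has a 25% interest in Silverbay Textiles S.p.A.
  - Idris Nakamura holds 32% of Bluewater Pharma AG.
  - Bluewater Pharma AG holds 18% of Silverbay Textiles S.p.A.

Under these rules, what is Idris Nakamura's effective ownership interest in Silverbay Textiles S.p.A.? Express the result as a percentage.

56.77%

By parent–child attribution (R3), Idris Nakamura is treated as also owning Mateo Nakamura's interest in Redpoint Ventures LLC, giving 24% + 52% = 76%.
By parent–child attribution (R3), Idris Nakamura is treated as also owning Mateo Nakamura's interest in Bluewater Pharma AG, giving 32% + 68% = 100%.
By parent–child attribution (R3), Idris Nakamura is treated as also owning Mateo Nakamura's interest in Northgate Energy Co, giving 66% + 31% = 97%.
Chain via Redpoint Ventures LLC (R2): 76% × 14% = 10.64% of Silverbay Textiles S.p.A.
Chain via Bluewater Pharma AG (R2): 100% × 18% = 18% of Silverbay Textiles S.p.A.
Chain via Northgate Energy Co. (R2): 97% × 29% = 28.13% of Silverbay Textiles S.p.A.
Aggregating (R1): 10.64% + 18% + 28.13% = 56.77%.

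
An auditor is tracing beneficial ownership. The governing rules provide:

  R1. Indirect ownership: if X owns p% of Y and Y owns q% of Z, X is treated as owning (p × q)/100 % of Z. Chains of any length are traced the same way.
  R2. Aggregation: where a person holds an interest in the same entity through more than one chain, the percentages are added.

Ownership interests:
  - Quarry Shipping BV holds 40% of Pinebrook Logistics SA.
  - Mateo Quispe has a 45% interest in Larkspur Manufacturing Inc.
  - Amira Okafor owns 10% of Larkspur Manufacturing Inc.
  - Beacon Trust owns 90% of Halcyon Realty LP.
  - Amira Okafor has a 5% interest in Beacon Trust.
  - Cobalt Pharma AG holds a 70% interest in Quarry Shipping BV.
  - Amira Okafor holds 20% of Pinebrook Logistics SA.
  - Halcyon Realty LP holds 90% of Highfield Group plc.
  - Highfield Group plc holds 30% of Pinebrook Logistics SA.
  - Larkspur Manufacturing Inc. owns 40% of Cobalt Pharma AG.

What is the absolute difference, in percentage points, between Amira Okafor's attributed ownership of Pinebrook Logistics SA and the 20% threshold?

Chain via Beacon Trust → Halcyon Realty LP → Highfield Group plc (R1): 5% × 90% × 90% × 30% = 1.215% of Pinebrook Logistics SA.
Chain via Larkspur Manufacturing Inc. → Cobalt Pharma AG → Quarry Shipping BV (R1): 10% × 40% × 70% × 40% = 1.12% of Pinebrook Logistics SA.
Direct interest in Pinebrook Logistics SA: 20%.
Aggregating (R2): 1.215% + 1.12% + 20% = 22.335%.
22.335% exceeds the 20% threshold by 2.335 percentage points.

2.335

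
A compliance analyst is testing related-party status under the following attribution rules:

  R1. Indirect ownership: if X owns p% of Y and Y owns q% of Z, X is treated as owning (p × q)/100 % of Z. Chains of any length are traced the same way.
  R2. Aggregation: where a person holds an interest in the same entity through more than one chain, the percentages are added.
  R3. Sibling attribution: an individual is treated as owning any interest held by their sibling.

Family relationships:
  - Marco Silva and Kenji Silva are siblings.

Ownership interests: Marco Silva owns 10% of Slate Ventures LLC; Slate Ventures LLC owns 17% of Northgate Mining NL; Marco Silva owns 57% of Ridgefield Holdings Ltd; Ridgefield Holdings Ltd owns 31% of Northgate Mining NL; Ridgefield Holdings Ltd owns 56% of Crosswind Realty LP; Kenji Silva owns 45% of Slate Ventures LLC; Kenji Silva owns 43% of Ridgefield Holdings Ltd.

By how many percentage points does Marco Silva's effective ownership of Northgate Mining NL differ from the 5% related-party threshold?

35.35

By sibling attribution (R3), Marco Silva is treated as also owning Kenji Silva's interest in Ridgefield Holdings Ltd, giving 57% + 43% = 100%.
By sibling attribution (R3), Marco Silva is treated as also owning Kenji Silva's interest in Slate Ventures LLC, giving 10% + 45% = 55%.
Chain via Ridgefield Holdings Ltd (R1): 100% × 31% = 31% of Northgate Mining NL.
Chain via Slate Ventures LLC (R1): 55% × 17% = 9.35% of Northgate Mining NL.
Aggregating (R2): 31% + 9.35% = 40.35%.
40.35% exceeds the 5% threshold by 35.35 percentage points.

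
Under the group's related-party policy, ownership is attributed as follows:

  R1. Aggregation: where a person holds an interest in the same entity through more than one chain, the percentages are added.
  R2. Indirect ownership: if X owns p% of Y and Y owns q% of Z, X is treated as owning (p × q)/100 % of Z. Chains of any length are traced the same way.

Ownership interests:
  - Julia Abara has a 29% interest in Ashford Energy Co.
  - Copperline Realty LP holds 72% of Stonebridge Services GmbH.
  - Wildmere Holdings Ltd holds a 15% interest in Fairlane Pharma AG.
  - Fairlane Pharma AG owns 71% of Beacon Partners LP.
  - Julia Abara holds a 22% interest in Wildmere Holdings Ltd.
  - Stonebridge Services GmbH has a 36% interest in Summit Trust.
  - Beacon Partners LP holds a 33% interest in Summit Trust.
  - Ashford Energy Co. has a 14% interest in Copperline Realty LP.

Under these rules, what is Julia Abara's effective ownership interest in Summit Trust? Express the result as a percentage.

1.825542%

Chain via Ashford Energy Co. → Copperline Realty LP → Stonebridge Services GmbH (R2): 29% × 14% × 72% × 36% = 1.052352% of Summit Trust.
Chain via Wildmere Holdings Ltd → Fairlane Pharma AG → Beacon Partners LP (R2): 22% × 15% × 71% × 33% = 0.77319% of Summit Trust.
Aggregating (R1): 1.052352% + 0.77319% = 1.825542%.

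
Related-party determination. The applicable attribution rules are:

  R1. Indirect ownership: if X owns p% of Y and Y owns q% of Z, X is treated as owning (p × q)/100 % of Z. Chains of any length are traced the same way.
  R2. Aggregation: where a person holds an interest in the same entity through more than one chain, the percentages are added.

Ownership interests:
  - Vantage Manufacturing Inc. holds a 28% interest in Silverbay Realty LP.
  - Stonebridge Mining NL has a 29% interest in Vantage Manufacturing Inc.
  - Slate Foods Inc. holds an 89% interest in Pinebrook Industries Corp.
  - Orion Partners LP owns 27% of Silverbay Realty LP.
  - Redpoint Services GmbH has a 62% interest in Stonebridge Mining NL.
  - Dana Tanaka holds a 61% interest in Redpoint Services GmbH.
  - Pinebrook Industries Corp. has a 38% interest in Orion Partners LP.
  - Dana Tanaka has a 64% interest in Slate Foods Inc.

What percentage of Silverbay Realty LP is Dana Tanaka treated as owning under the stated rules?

8.91508%

Chain via Redpoint Services GmbH → Stonebridge Mining NL → Vantage Manufacturing Inc. (R1): 61% × 62% × 29% × 28% = 3.070984% of Silverbay Realty LP.
Chain via Slate Foods Inc. → Pinebrook Industries Corp. → Orion Partners LP (R1): 64% × 89% × 38% × 27% = 5.844096% of Silverbay Realty LP.
Aggregating (R2): 3.070984% + 5.844096% = 8.91508%.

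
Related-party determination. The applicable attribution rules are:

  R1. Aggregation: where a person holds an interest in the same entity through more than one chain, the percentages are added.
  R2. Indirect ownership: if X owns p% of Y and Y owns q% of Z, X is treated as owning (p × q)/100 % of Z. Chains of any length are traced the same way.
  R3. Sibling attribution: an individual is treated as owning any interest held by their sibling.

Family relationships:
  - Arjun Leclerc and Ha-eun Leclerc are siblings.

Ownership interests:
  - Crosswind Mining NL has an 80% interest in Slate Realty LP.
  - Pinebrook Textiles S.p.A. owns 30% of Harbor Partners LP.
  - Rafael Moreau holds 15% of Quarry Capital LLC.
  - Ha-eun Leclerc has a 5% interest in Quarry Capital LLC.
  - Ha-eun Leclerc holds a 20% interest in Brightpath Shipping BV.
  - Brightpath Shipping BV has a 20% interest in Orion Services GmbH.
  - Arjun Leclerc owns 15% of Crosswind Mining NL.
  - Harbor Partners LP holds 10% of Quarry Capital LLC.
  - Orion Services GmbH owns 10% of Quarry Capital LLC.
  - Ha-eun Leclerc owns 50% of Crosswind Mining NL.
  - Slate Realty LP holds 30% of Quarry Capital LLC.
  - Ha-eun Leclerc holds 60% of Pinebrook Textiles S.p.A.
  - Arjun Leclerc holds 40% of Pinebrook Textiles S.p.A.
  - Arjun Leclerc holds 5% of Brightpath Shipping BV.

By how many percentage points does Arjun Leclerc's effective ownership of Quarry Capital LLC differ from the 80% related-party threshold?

By sibling attribution (R3), Arjun Leclerc is treated as also owning Ha-eun Leclerc's interest in Crosswind Mining NL, giving 15% + 50% = 65%.
By sibling attribution (R3), Arjun Leclerc is treated as also owning Ha-eun Leclerc's interest in Brightpath Shipping BV, giving 5% + 20% = 25%.
By sibling attribution (R3), Arjun Leclerc is treated as also owning Ha-eun Leclerc's interest in Pinebrook Textiles S.p.A, giving 40% + 60% = 100%.
By sibling attribution (R3), Arjun Leclerc is treated as owning Ha-eun Leclerc's 5% interest in Quarry Capital LLC.
Chain via Crosswind Mining NL → Slate Realty LP (R2): 65% × 80% × 30% = 15.6% of Quarry Capital LLC.
Chain via Brightpath Shipping BV → Orion Services GmbH (R2): 25% × 20% × 10% = 0.5% of Quarry Capital LLC.
Chain via Pinebrook Textiles S.p.A. → Harbor Partners LP (R2): 100% × 30% × 10% = 3% of Quarry Capital LLC.
Direct interest in Quarry Capital LLC: 5%.
Aggregating (R1): 15.6% + 0.5% + 3% + 5% = 24.1%.
24.1% falls short of the 80% threshold by 55.9 percentage points.

55.9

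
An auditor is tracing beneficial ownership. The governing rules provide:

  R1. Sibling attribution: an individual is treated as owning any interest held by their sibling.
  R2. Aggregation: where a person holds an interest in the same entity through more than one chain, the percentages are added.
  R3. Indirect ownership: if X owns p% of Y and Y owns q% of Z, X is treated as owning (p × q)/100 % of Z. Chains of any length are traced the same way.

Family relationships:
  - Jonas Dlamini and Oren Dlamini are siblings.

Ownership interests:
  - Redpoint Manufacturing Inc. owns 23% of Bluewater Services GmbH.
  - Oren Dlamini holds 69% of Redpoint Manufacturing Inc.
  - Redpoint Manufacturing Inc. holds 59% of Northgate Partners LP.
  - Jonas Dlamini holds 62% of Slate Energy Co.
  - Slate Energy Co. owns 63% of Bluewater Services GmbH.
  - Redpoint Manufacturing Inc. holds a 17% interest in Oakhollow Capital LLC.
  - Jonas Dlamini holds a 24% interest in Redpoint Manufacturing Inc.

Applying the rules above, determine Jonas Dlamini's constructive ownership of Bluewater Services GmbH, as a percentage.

By sibling attribution (R1), Jonas Dlamini is treated as also owning Oren Dlamini's interest in Redpoint Manufacturing Inc, giving 24% + 69% = 93%.
Chain via Slate Energy Co. (R3): 62% × 63% = 39.06% of Bluewater Services GmbH.
Chain via Redpoint Manufacturing Inc. (R3): 93% × 23% = 21.39% of Bluewater Services GmbH.
Aggregating (R2): 39.06% + 21.39% = 60.45%.

60.45%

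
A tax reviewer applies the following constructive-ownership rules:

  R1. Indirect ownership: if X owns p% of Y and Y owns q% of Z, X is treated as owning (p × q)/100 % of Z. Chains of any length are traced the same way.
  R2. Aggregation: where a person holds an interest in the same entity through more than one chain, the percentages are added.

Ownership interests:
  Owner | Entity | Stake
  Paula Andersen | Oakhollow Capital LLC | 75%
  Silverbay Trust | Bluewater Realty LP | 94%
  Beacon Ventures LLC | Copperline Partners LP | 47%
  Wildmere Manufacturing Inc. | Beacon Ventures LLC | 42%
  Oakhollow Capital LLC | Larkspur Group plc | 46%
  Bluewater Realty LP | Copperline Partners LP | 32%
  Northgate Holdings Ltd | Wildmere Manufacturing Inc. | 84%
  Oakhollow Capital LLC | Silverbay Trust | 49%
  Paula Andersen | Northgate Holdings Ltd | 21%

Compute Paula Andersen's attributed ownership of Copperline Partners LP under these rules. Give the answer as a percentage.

14.536536%

Chain via Oakhollow Capital LLC → Silverbay Trust → Bluewater Realty LP (R1): 75% × 49% × 94% × 32% = 11.0544% of Copperline Partners LP.
Chain via Northgate Holdings Ltd → Wildmere Manufacturing Inc. → Beacon Ventures LLC (R1): 21% × 84% × 42% × 47% = 3.482136% of Copperline Partners LP.
Aggregating (R2): 11.0544% + 3.482136% = 14.536536%.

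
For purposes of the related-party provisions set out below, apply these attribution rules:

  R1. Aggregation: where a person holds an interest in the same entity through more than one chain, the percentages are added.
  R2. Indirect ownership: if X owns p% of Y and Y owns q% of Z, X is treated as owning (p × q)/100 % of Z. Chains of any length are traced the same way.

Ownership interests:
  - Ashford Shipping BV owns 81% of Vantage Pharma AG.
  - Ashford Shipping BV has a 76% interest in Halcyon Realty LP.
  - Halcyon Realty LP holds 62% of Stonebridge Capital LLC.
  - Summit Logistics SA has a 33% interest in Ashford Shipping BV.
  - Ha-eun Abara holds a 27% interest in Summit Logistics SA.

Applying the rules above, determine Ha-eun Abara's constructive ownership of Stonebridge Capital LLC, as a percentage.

4.198392%

Chain via Summit Logistics SA → Ashford Shipping BV → Halcyon Realty LP (R2): 27% × 33% × 76% × 62% = 4.198392% of Stonebridge Capital LLC.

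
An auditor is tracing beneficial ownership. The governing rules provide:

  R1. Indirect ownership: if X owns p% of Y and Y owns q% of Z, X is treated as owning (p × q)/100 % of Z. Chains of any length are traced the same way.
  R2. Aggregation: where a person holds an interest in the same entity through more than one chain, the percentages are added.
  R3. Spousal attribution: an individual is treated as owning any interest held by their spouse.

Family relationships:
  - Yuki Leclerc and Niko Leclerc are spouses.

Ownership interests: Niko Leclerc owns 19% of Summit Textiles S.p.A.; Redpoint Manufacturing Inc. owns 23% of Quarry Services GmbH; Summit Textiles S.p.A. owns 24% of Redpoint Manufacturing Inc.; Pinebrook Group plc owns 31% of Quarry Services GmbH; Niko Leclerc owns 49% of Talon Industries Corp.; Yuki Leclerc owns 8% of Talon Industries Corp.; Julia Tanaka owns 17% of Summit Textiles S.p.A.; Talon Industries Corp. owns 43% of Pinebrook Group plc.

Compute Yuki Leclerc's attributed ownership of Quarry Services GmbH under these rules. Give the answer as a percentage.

By spousal attribution (R3), Yuki Leclerc is treated as also owning Niko Leclerc's interest in Talon Industries Corp, giving 8% + 49% = 57%.
By spousal attribution (R3), Yuki Leclerc is treated as owning Niko Leclerc's 19% interest in Summit Textiles S.p.A.
Chain via Talon Industries Corp. → Pinebrook Group plc (R1): 57% × 43% × 31% = 7.5981% of Quarry Services GmbH.
Chain via Summit Textiles S.p.A. → Redpoint Manufacturing Inc. (R1): 19% × 24% × 23% = 1.0488% of Quarry Services GmbH.
Aggregating (R2): 7.5981% + 1.0488% = 8.6469%.

8.6469%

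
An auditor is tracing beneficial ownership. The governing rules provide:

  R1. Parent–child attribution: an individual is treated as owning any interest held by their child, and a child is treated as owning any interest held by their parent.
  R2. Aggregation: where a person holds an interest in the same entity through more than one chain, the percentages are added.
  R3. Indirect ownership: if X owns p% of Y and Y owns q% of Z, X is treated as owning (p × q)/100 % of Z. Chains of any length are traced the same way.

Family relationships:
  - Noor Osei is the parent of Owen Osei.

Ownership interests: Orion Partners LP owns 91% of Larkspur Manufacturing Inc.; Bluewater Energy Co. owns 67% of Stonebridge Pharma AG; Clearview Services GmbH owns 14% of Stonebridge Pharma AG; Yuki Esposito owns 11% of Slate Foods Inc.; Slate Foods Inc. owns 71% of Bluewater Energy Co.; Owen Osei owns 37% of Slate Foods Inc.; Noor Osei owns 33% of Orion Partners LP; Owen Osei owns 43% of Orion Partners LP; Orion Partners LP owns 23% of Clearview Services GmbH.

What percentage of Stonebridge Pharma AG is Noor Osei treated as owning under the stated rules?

20.0481%

By parent–child attribution (R1), Noor Osei is treated as also owning Owen Osei's interest in Orion Partners LP, giving 33% + 43% = 76%.
By parent–child attribution (R1), Noor Osei is treated as owning Owen Osei's 37% interest in Slate Foods Inc.
Chain via Orion Partners LP → Clearview Services GmbH (R3): 76% × 23% × 14% = 2.4472% of Stonebridge Pharma AG.
Chain via Slate Foods Inc. → Bluewater Energy Co. (R3): 37% × 71% × 67% = 17.6009% of Stonebridge Pharma AG.
Aggregating (R2): 2.4472% + 17.6009% = 20.0481%.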